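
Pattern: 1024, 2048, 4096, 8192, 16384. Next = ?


Pattern: powers of 2: 2ⁿ
Terms: 1024, 2048, 4096, 8192, 16384
Next term = 32768

Next term = 32768


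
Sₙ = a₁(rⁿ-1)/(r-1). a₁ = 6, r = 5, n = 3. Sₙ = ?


Sₙ = 6×(5^3 - 1)/(5 - 1)
= 6×(125 - 1)/4
= 6×124/4
= 186

S_3 = 186


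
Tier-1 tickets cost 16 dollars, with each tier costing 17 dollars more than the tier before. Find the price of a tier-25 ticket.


aₙ = a₁ + (n-1)d
= 16 + (25-1)×17
= 16 + 408
= 424

a_25 = 424


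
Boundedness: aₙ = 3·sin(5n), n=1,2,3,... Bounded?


For all n, -1 ≤ sin(5n) ≤ 1, so -3 ≤ 3·sin(5n) ≤ 3
Lower bound: -3, Upper bound: 3
The sequence IS bounded

Bounded (-3 ≤ aₙ ≤ 3)


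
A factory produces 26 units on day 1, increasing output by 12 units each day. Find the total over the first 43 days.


aₙ = 26 + (43-1)×12 = 530
Sₙ = n(a₁+aₙ)/2 = 43×(26+530)/2
= 43×556/2 = 11954

S_43 = 11954


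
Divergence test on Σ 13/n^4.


lim(n→∞) 13/n^4 = 0
lim aₙ = 0 → nth-term test is INCONCLUSIVE
(Need other tests; this is actually a convergent p-series with p=4 > 1)

Inconclusive (lim aₙ = 0; need another test)


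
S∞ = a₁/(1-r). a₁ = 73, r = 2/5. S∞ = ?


S∞ = a₁/(1-r) = 73/(1 - 2/5)
= 73/(3/5)
= 365/3

S∞ = 365/3


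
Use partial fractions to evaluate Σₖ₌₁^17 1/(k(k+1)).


1/(k(k+1)) = 1/k - 1/(k+1) (partial fractions)
Telescoping: Σ = 1 - 1/18 = 17/18

Sum = 17/18


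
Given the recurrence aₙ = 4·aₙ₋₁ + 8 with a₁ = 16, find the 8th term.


Computing step by step:
a_1 = 16
a_2 = 72
a_3 = 296
a_4 = 1192
a_5 = 4776
a_6 = 19112
a_7 = 76456
a_8 = 305832


a_8 = 305832


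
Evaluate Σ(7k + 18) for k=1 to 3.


Σ(7k+18) = 7·Σk + 18·n
= 7·6 + 18·3
= 42 + 54 = 96

Σ = 96


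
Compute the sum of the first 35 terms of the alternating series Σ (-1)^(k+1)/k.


S = 1 - 1/2 + 1/3 - 1/4 + 1/5 - 1/6 + 1/7 - 1/8 ± ...
= 0.7072
(Full series converges to +ln(2) ≈ +0.6931)

S_35 = 0.7072


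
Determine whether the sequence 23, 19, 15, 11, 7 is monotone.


Differences: -4, -4, -4, -4
All differences < 0 → strictly DECREASING

Monotonically decreasing


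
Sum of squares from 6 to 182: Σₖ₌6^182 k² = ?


Σₖ₌6^182 k² = Σₖ₌₁^182 k² − Σₖ₌₁^5 k²
= 182·183·365/6 − 5·6·11/6
= 2026115 − 55 = 2026060

Σk² = 2026060


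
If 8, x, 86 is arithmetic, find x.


AM = (8 + 86)/2 = 94/2 = 47

AM = 47


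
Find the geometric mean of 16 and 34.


GM = √(16×34) = √544 = 23.3238

GM = 23.3238


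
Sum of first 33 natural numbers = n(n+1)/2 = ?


n(n+1)/2 = 33×34/2 = 1122/2 = 561

Σk = 561


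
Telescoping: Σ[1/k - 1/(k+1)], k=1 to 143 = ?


Telescoping: adjacent terms cancel.
= 1/1 - 1/144
= 1 - 1/144 = 143/144

Sum = 143/144


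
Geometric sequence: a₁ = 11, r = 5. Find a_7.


aₙ = a₁·r^(n-1)
= 11×5^6
= 11×15625
= 171875

a_7 = 171875


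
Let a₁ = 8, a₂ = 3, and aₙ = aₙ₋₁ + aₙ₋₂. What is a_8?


Computing iteratively: 8, 3, 11, 14, 25, 39, 64, 103
a_8 = 103

a_8 = 103


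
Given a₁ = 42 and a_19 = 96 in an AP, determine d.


d = (aₙ - a₁)/(n-1)
= (96 - 42)/(19-1)
= 54/18 = 3

d = 3


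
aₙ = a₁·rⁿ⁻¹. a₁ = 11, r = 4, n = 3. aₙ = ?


aₙ = a₁·r^(n-1)
= 11×4^2
= 11×16
= 176

a_3 = 176


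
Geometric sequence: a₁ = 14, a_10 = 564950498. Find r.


r^(n-1) = aₙ/a₁
r^9 = 564950498/14 = 40353607
r = 40353607^(1/9)
= 7

r = 7


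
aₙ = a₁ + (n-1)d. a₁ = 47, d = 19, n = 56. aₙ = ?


aₙ = a₁ + (n-1)d
= 47 + (56-1)×19
= 47 + 1045
= 1092

a_56 = 1092


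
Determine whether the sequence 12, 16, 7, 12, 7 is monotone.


Differences: 4, -9, 5, -5
Difference at position 1 is +4 (> 0) but position 2 is -9 (< 0) — sequence both rises and falls
→ NOT monotonic

Not monotonic


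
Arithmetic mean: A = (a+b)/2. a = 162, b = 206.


AM = (162 + 206)/2 = 368/2 = 184

AM = 184


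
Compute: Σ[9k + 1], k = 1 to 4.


Σ(9k+1) = 9·Σk + 1·n
= 9·10 + 1·4
= 90 + 4 = 94

Σ = 94


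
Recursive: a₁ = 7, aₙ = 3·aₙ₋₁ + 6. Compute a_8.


Computing step by step:
a_1 = 7
a_2 = 27
a_3 = 87
a_4 = 267
a_5 = 807
a_6 = 2427
a_7 = 7287
a_8 = 21867


a_8 = 21867


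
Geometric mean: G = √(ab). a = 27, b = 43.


GM = √(27×43) = √1161 = 34.0735

GM = 34.0735


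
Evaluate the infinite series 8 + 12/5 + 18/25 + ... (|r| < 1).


S∞ = a₁/(1-r) = 8/(1 - 3/10)
= 8/(7/10)
= 80/7

S∞ = 80/7


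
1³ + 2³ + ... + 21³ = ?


n(n+1)/2 = 21×22/2 = 231
Σk³ = 231² = 53361

Σk³ = 53361


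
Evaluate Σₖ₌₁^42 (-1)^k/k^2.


S = -1 + 1/4 - 1/9 + 1/16 - 1/25 + 1/36 - 1/49 + 1/64 ± ...
= -0.8222
(Full series converges to -π²/12 ≈ -0.8225)

S_42 = -0.8222


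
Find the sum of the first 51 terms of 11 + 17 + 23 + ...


aₙ = 11 + (51-1)×6 = 311
Sₙ = n(a₁+aₙ)/2 = 51×(11+311)/2
= 51×322/2 = 8211

S_51 = 8211


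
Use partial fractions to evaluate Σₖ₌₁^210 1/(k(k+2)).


1/(k(k+2)) = (1/2)·(1/k - 1/(k+2)) (partial fractions)
Telescoping: Σ = (1/2)·(1 + 1/2 - 1/211 - 1/212) = 66675/89464

Sum = 66675/89464


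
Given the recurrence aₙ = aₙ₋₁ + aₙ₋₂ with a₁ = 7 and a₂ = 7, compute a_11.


Computing iteratively: 7, 7, 14, 21, 35, 56, 91, 147, 238, 385, 623
a_11 = 623

a_11 = 623


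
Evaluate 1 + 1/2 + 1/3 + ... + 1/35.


H_35 = 1/1 + 1/2 + 1/3 + ... + 1/35
= 54437269998109/13127595717600
≈ 4.1468

H_35 = 54437269998109/13127595717600 ≈ 4.1468


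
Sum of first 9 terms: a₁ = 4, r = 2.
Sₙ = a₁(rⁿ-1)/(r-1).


Sₙ = 4×(2^9 - 1)/(2 - 1)
= 4×(512 - 1)/1
= 4×511/1
= 2044

S_9 = 2044


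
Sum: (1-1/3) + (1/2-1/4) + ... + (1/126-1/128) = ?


Telescoping with gap 2: two head and two tail terms survive.
= (1 + 1/2) - (1/127 + 1/128)
= 3/2 - 1/127 - 1/128 = 24129/16256

Sum = 24129/16256


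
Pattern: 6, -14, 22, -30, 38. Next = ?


Pattern: alternating sign, magnitude arithmetic (d=8)
Terms: 6, -14, 22, -30, 38
Next term = -46

Next term = -46


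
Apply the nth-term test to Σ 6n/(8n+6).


lim(n→∞) 6n/(8n+6) = 6/8 = 3/4  (divide numerator and denominator by n)
lim aₙ = 3/4 ≠ 0 → series DIVERGES

Diverges (lim aₙ = 3/4 ≠ 0)


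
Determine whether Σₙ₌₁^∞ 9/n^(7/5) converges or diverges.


p-series test: Σ c/n^p converges if p > 1, diverges if p ≤ 1 (constant c > 0 doesn't affect convergence).
p = 7/5
7/5 > 1 → CONVERGES

Converges (p = 7/5 > 1)


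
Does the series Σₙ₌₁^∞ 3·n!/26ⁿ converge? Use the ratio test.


aₙ = 3·n!/26^n
a_{n+1}/aₙ = (n+1)!/26^(n+1) × 26^n/n!  (constant 3 cancels)
= (n+1)/26
L = lim(n→∞) (n+1)/26 = ∞
L > 1 → series DIVERGES

Diverges (ratio test: L = ∞ > 1)


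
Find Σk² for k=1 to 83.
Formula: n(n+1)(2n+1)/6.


n = 83
n(n+1)(2n+1)/6 = 83×84×167/6
= 1164324/6 = 194054

Σk² = 194054


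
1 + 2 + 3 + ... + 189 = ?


n(n+1)/2 = 189×190/2 = 35910/2 = 17955

Σk = 17955


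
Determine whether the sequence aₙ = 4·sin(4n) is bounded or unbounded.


For all n, -1 ≤ sin(4n) ≤ 1, so -4 ≤ 4·sin(4n) ≤ 4
Lower bound: -4, Upper bound: 4
The sequence IS bounded

Bounded (-4 ≤ aₙ ≤ 4)


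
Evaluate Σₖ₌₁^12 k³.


n(n+1)/2 = 12×13/2 = 78
Σk³ = 78² = 6084

Σk³ = 6084


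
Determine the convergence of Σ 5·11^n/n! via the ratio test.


aₙ = 5·11^n/n!
a_{n+1}/aₙ = 11^(n+1)/(n+1)! × n!/11^n  (constant 5 cancels)
= 11/(n+1)
L = lim(n→∞) 11/(n+1) = 0
L < 1 → series CONVERGES

Converges (ratio test: L = 0 < 1)


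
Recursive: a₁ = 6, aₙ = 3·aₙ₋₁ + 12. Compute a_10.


Computing step by step:
a_1 = 6
a_2 = 30
a_3 = 102
a_4 = 318
a_5 = 966
a_6 = 2910
a_7 = 8742
a_8 = 26238
a_9 = 78726
a_10 = 236190


a_10 = 236190


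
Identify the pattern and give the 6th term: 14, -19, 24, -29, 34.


Pattern: alternating sign, magnitude arithmetic (d=5)
Terms: 14, -19, 24, -29, 34
Next term = -39

Next term = -39


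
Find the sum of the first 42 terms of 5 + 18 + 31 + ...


aₙ = 5 + (42-1)×13 = 538
Sₙ = n(a₁+aₙ)/2 = 42×(5+538)/2
= 42×543/2 = 11403

S_42 = 11403


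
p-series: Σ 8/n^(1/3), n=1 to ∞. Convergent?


p-series test: Σ c/n^p converges if p > 1, diverges if p ≤ 1 (constant c > 0 doesn't affect convergence).
p = 1/3
1/3 ≤ 1 → DIVERGES

Diverges (p = 1/3 ≤ 1)


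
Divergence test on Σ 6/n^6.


lim(n→∞) 6/n^6 = 0
lim aₙ = 0 → nth-term test is INCONCLUSIVE
(Need other tests; this is actually a convergent p-series with p=6 > 1)

Inconclusive (lim aₙ = 0; need another test)


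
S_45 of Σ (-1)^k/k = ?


S = -1 + 1/2 - 1/3 + 1/4 - 1/5 + 1/6 - 1/7 + 1/8 ± ...
= -0.7041
(Full series converges to -ln(2) ≈ -0.6931)

S_45 = -0.7041


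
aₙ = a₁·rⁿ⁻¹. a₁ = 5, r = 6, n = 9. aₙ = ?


aₙ = a₁·r^(n-1)
= 5×6^8
= 5×1679616
= 8398080

a_9 = 8398080


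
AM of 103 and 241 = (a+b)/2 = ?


AM = (103 + 241)/2 = 344/2 = 172

AM = 172


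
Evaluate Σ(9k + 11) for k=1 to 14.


Σ(9k+11) = 9·Σk + 11·n
= 9·105 + 11·14
= 945 + 154 = 1099

Σ = 1099


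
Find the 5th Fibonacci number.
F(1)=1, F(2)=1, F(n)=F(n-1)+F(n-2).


Fibonacci sequence: 1, 1, 2, 3, 5
F(5) = 5

F(5) = 5


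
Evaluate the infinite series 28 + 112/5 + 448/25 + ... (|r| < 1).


S∞ = a₁/(1-r) = 28/(1 - 4/5)
= 28/(1/5)
= 140

S∞ = 140


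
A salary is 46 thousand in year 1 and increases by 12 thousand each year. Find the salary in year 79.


aₙ = a₁ + (n-1)d
= 46 + (79-1)×12
= 46 + 936
= 982

a_79 = 982


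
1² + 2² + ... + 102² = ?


n = 102
n(n+1)(2n+1)/6 = 102×103×205/6
= 2153730/6 = 358955

Σk² = 358955


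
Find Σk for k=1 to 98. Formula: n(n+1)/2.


n(n+1)/2 = 98×99/2 = 9702/2 = 4851

Σk = 4851


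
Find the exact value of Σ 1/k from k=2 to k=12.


Σₖ₌2^12 1/k = 1/2 + 1/3 + 1/4 + ... + 1/12
= 58301/27720
≈ 2.1032

Sum = 58301/27720 ≈ 2.1032


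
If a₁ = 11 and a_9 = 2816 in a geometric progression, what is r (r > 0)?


r^(n-1) = aₙ/a₁
r^8 = 2816/11 = 256
r = 256^(1/8)
= ±2; taking r > 0 gives r = 2

r = 2


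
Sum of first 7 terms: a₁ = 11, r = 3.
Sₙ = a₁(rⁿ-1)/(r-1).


Sₙ = 11×(3^7 - 1)/(3 - 1)
= 11×(2187 - 1)/2
= 11×2186/2
= 12023

S_7 = 12023


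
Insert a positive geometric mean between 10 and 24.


GM = √(10×24) = √240 = 15.4919

GM = 15.4919


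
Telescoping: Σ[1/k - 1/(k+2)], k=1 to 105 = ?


Telescoping with gap 2: two head and two tail terms survive.
= (1 + 1/2) - (1/106 + 1/107)
= 3/2 - 1/106 - 1/107 = 8400/5671

Sum = 8400/5671


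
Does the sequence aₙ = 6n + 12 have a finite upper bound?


aₙ = 6n + 12 → as n→∞, aₙ→∞
No finite upper bound exists
The sequence is UNBOUNDED

Unbounded (aₙ → ∞ as n → ∞)


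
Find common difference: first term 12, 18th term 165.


d = (aₙ - a₁)/(n-1)
= (165 - 12)/(18-1)
= 153/17 = 9

d = 9


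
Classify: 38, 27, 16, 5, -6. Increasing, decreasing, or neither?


Differences: -11, -11, -11, -11
All differences < 0 → strictly DECREASING

Monotonically decreasing


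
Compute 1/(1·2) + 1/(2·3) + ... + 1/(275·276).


1/(k(k+1)) = 1/k - 1/(k+1) (partial fractions)
Telescoping: Σ = 1 - 1/276 = 275/276

Sum = 275/276


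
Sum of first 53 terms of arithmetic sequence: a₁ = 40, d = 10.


aₙ = 40 + (53-1)×10 = 560
Sₙ = n(a₁+aₙ)/2 = 53×(40+560)/2
= 53×600/2 = 15900

S_53 = 15900


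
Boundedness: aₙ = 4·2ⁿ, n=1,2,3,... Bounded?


aₙ = 4·2ⁿ → as n→∞, aₙ→∞ (since base 2 > 1)
No finite upper bound exists
The sequence is UNBOUNDED

Unbounded (aₙ → ∞ as n → ∞)


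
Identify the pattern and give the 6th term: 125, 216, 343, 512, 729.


Pattern: perfect cubes: n³
Terms: 125, 216, 343, 512, 729
Next term = 1000

Next term = 1000


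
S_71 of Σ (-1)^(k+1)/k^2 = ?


S = 1 - 1/4 + 1/9 - 1/16 + 1/25 - 1/36 + 1/49 - 1/64 ± ...
= 0.8226
(Full series converges to +π²/12 ≈ +0.8225)

S_71 = 0.8226


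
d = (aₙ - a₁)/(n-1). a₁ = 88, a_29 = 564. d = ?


d = (aₙ - a₁)/(n-1)
= (564 - 88)/(29-1)
= 476/28 = 17

d = 17


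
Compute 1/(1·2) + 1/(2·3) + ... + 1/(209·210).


1/(k(k+1)) = 1/k - 1/(k+1) (partial fractions)
Telescoping: Σ = 1 - 1/210 = 209/210

Sum = 209/210


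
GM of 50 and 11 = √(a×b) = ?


GM = √(50×11) = √550 = 23.4521

GM = 23.4521


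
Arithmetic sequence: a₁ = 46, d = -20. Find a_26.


aₙ = a₁ + (n-1)d
= 46 + (26-1)×-20
= 46 - 500
= -454

a_26 = -454


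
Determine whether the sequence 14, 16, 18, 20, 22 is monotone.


Differences: 2, 2, 2, 2
All differences > 0 → strictly INCREASING

Monotonically increasing


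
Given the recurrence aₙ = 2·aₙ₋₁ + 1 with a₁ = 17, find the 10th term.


Computing step by step:
a_1 = 17
a_2 = 35
a_3 = 71
a_4 = 143
a_5 = 287
a_6 = 575
a_7 = 1151
a_8 = 2303
a_9 = 4607
a_10 = 9215


a_10 = 9215


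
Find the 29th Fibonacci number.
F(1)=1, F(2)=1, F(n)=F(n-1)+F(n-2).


Fibonacci sequence: 1, 1, 2, 3, 5, 8, 13, 21, 34, 55, 89, ...
F(29) = 514229

F(29) = 514229


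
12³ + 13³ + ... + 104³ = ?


Σₖ₌12^104 k³ = [104·105/2]² − [11·12/2]²
= 29811600 − 4356 = 29807244

Σk³ = 29807244


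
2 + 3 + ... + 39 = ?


Σₖ₌2^39 k = Σₖ₌₁^39 k − Σₖ₌₁^1 k
= 39·40/2 − 1·2/2
= 780 − 1 = 779

Σk = 779


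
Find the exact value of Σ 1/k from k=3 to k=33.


Σₖ₌3^33 1/k = 1/3 + 1/4 + 1/5 + ... + 1/33
= 33984696501949/13127595717600
≈ 2.5888

Sum = 33984696501949/13127595717600 ≈ 2.5888


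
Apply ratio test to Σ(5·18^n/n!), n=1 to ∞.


aₙ = 5·18^n/n!
a_{n+1}/aₙ = 18^(n+1)/(n+1)! × n!/18^n  (constant 5 cancels)
= 18/(n+1)
L = lim(n→∞) 18/(n+1) = 0
L < 1 → series CONVERGES

Converges (ratio test: L = 0 < 1)


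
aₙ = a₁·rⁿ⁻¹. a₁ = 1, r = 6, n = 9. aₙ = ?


aₙ = a₁·r^(n-1)
= 1×6^8
= 1×1679616
= 1679616

a_9 = 1679616


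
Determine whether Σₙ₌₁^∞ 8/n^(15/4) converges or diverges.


p-series test: Σ c/n^p converges if p > 1, diverges if p ≤ 1 (constant c > 0 doesn't affect convergence).
p = 15/4
15/4 > 1 → CONVERGES

Converges (p = 15/4 > 1)


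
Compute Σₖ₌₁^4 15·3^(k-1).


Sₙ = 15×(3^4 - 1)/(3 - 1)
= 15×(81 - 1)/2
= 15×80/2
= 600

S_4 = 600


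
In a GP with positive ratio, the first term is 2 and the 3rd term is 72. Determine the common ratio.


r^(n-1) = aₙ/a₁
r^2 = 72/2 = 36
r = 36^(1/2)
= ±6; taking r > 0 gives r = 6

r = 6


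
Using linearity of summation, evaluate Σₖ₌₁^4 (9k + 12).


Σ(9k+12) = 9·Σk + 12·n
= 9·10 + 12·4
= 90 + 48 = 138

Σ = 138


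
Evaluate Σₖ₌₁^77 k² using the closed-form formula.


n = 77
n(n+1)(2n+1)/6 = 77×78×155/6
= 930930/6 = 155155

Σk² = 155155


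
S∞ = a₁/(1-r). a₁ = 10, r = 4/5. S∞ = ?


S∞ = a₁/(1-r) = 10/(1 - 4/5)
= 10/(1/5)
= 50

S∞ = 50


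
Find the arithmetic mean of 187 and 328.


AM = (187 + 328)/2 = 515/2 = 257.5

AM = 257.5


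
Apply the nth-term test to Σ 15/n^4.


lim(n→∞) 15/n^4 = 0
lim aₙ = 0 → nth-term test is INCONCLUSIVE
(Need other tests; this is actually a convergent p-series with p=4 > 1)

Inconclusive (lim aₙ = 0; need another test)


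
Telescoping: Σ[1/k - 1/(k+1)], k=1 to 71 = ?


Telescoping: adjacent terms cancel.
= 1/1 - 1/72
= 1 - 1/72 = 71/72

Sum = 71/72


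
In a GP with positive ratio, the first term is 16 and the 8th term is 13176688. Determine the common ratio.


r^(n-1) = aₙ/a₁
r^7 = 13176688/16 = 823543
r = 823543^(1/7)
= 7

r = 7


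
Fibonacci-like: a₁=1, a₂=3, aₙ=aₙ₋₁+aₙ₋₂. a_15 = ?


Computing iteratively: 1, 3, 4, 7, 11, 18, 29, 47, 76, 123, 199, 322, ...
a_15 = 1364

a_15 = 1364


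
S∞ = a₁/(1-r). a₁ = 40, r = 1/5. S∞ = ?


S∞ = a₁/(1-r) = 40/(1 - 1/5)
= 40/(4/5)
= 50

S∞ = 50


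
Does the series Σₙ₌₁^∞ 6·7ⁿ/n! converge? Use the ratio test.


aₙ = 6·7^n/n!
a_{n+1}/aₙ = 7^(n+1)/(n+1)! × n!/7^n  (constant 6 cancels)
= 7/(n+1)
L = lim(n→∞) 7/(n+1) = 0
L < 1 → series CONVERGES

Converges (ratio test: L = 0 < 1)


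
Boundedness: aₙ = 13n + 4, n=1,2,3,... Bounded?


aₙ = 13n + 4 → as n→∞, aₙ→∞
No finite upper bound exists
The sequence is UNBOUNDED

Unbounded (aₙ → ∞ as n → ∞)


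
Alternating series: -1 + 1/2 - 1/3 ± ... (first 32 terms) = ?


S = -1 + 1/2 - 1/3 + 1/4 - 1/5 + 1/6 - 1/7 + 1/8 ± ...
= -0.6778
(Full series converges to -ln(2) ≈ -0.6931)

S_32 = -0.6778


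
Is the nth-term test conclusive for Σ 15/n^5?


lim(n→∞) 15/n^5 = 0
lim aₙ = 0 → nth-term test is INCONCLUSIVE
(Need other tests; this is actually a convergent p-series with p=5 > 1)

Inconclusive (lim aₙ = 0; need another test)


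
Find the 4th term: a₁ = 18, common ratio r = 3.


aₙ = a₁·r^(n-1)
= 18×3^3
= 18×27
= 486

a_4 = 486


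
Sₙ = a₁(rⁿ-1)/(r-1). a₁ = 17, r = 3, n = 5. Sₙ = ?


Sₙ = 17×(3^5 - 1)/(3 - 1)
= 17×(243 - 1)/2
= 17×242/2
= 2057

S_5 = 2057


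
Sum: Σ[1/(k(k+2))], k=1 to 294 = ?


1/(k(k+2)) = (1/2)·(1/k - 1/(k+2)) (partial fractions)
Telescoping: Σ = (1/2)·(1 + 1/2 - 1/295 - 1/296) = 130389/174640

Sum = 130389/174640


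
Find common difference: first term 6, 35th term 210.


d = (aₙ - a₁)/(n-1)
= (210 - 6)/(35-1)
= 204/34 = 6

d = 6


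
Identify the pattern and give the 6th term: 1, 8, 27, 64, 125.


Pattern: perfect cubes: n³
Terms: 1, 8, 27, 64, 125
Next term = 216

Next term = 216


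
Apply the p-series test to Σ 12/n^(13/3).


p-series test: Σ c/n^p converges if p > 1, diverges if p ≤ 1 (constant c > 0 doesn't affect convergence).
p = 13/3
13/3 > 1 → CONVERGES

Converges (p = 13/3 > 1)


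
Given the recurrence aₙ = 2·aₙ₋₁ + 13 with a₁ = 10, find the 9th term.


Computing step by step:
a_1 = 10
a_2 = 33
a_3 = 79
a_4 = 171
a_5 = 355
a_6 = 723
a_7 = 1459
a_8 = 2931
a_9 = 5875


a_9 = 5875


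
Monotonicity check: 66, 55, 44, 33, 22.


Differences: -11, -11, -11, -11
All differences < 0 → strictly DECREASING

Monotonically decreasing


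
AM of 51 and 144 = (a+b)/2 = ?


AM = (51 + 144)/2 = 195/2 = 97.5

AM = 97.5


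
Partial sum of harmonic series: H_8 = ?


H_8 = 1/1 + 1/2 + 1/3 + 1/4 + 1/5 + 1/6 + 1/7 + 1/8
= 761/280
≈ 2.7179

H_8 = 761/280 ≈ 2.7179


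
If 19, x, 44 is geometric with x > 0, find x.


GM = √(19×44) = √836 = 28.9137

GM = 28.9137


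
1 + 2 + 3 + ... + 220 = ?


n(n+1)/2 = 220×221/2 = 48620/2 = 24310

Σk = 24310


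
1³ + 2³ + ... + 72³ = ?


n(n+1)/2 = 72×73/2 = 2628
Σk³ = 2628² = 6906384

Σk³ = 6906384


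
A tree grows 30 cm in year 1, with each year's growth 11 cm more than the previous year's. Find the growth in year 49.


aₙ = a₁ + (n-1)d
= 30 + (49-1)×11
= 30 + 528
= 558

a_49 = 558


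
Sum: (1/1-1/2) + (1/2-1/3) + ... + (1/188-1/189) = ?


Telescoping: adjacent terms cancel.
= 1/1 - 1/189
= 1 - 1/189 = 188/189

Sum = 188/189


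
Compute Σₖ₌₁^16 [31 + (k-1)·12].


aₙ = 31 + (16-1)×12 = 211
Sₙ = n(a₁+aₙ)/2 = 16×(31+211)/2
= 16×242/2 = 1936

S_16 = 1936


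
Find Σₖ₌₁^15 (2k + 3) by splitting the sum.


Σ(2k+3) = 2·Σk + 3·n
= 2·120 + 3·15
= 240 + 45 = 285

Σ = 285


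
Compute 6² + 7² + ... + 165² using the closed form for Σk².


Σₖ₌6^165 k² = Σₖ₌₁^165 k² − Σₖ₌₁^5 k²
= 165·166·331/6 − 5·6·11/6
= 1511015 − 55 = 1510960

Σk² = 1510960


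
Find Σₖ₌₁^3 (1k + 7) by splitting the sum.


Σ(1k+7) = 1·Σk + 7·n
= 1·6 + 7·3
= 6 + 21 = 27

Σ = 27


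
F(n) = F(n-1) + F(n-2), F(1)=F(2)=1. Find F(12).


Fibonacci sequence: 1, 1, 2, 3, 5, 8, 13, 21, 34, 55, 89, ...
F(12) = 144

F(12) = 144


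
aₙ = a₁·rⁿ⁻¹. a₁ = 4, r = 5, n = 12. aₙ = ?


aₙ = a₁·r^(n-1)
= 4×5^11
= 4×48828125
= 195312500

a_12 = 195312500


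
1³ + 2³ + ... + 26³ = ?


n(n+1)/2 = 26×27/2 = 351
Σk³ = 351² = 123201

Σk³ = 123201


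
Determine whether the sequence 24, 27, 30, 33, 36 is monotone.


Differences: 3, 3, 3, 3
All differences > 0 → strictly INCREASING

Monotonically increasing


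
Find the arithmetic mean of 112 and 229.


AM = (112 + 229)/2 = 341/2 = 170.5

AM = 170.5


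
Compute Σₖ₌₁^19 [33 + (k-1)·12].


aₙ = 33 + (19-1)×12 = 249
Sₙ = n(a₁+aₙ)/2 = 19×(33+249)/2
= 19×282/2 = 2679

S_19 = 2679


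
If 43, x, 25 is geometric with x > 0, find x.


GM = √(43×25) = √1075 = 32.7872

GM = 32.7872


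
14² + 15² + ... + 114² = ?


Σₖ₌14^114 k² = Σₖ₌₁^114 k² − Σₖ₌₁^13 k²
= 114·115·229/6 − 13·14·27/6
= 500365 − 819 = 499546

Σk² = 499546


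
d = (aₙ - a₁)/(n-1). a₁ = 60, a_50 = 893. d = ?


d = (aₙ - a₁)/(n-1)
= (893 - 60)/(50-1)
= 833/49 = 17

d = 17


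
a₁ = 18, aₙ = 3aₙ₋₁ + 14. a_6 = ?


Computing step by step:
a_1 = 18
a_2 = 68
a_3 = 218
a_4 = 668
a_5 = 2018
a_6 = 6068


a_6 = 6068


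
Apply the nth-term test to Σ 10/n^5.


lim(n→∞) 10/n^5 = 0
lim aₙ = 0 → nth-term test is INCONCLUSIVE
(Need other tests; this is actually a convergent p-series with p=5 > 1)

Inconclusive (lim aₙ = 0; need another test)


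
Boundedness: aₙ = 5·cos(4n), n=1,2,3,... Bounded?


For all n, -1 ≤ cos(4n) ≤ 1, so -5 ≤ 5·cos(4n) ≤ 5
Lower bound: -5, Upper bound: 5
The sequence IS bounded

Bounded (-5 ≤ aₙ ≤ 5)


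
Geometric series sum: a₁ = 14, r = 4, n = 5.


Sₙ = 14×(4^5 - 1)/(4 - 1)
= 14×(1024 - 1)/3
= 14×1023/3
= 4774

S_5 = 4774


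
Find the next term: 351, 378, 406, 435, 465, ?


Pattern: triangular numbers: n(n+1)/2
Terms: 351, 378, 406, 435, 465
Next term = 496

Next term = 496


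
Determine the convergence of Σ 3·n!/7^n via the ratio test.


aₙ = 3·n!/7^n
a_{n+1}/aₙ = (n+1)!/7^(n+1) × 7^n/n!  (constant 3 cancels)
= (n+1)/7
L = lim(n→∞) (n+1)/7 = ∞
L > 1 → series DIVERGES

Diverges (ratio test: L = ∞ > 1)


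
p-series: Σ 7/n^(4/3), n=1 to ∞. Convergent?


p-series test: Σ c/n^p converges if p > 1, diverges if p ≤ 1 (constant c > 0 doesn't affect convergence).
p = 4/3
4/3 > 1 → CONVERGES

Converges (p = 4/3 > 1)


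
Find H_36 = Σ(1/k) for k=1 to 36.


H_36 = 1/1 + 1/2 + 1/3 + ... + 1/36
= 54801925434709/13127595717600
≈ 4.1746

H_36 = 54801925434709/13127595717600 ≈ 4.1746


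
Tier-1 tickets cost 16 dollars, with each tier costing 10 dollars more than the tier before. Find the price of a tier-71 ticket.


aₙ = a₁ + (n-1)d
= 16 + (71-1)×10
= 16 + 700
= 716

a_71 = 716


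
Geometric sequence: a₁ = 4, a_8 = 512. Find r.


r^(n-1) = aₙ/a₁
r^7 = 512/4 = 128
r = 128^(1/7)
= 2

r = 2


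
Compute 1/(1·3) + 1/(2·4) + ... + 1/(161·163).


1/(k(k+2)) = (1/2)·(1/k - 1/(k+2)) (partial fractions)
Telescoping: Σ = (1/2)·(1 + 1/2 - 1/162 - 1/163) = 9821/13203

Sum = 9821/13203


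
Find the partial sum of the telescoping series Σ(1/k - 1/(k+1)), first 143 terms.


Telescoping: adjacent terms cancel.
= 1/1 - 1/144
= 1 - 1/144 = 143/144

Sum = 143/144


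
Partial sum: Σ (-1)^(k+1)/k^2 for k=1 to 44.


S = 1 - 1/4 + 1/9 - 1/16 + 1/25 - 1/36 + 1/49 - 1/64 ± ...
= 0.8222
(Full series converges to +π²/12 ≈ +0.8225)

S_44 = 0.8222


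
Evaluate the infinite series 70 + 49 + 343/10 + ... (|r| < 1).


S∞ = a₁/(1-r) = 70/(1 - 7/10)
= 70/(3/10)
= 700/3

S∞ = 700/3


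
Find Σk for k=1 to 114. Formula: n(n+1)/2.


n(n+1)/2 = 114×115/2 = 13110/2 = 6555

Σk = 6555


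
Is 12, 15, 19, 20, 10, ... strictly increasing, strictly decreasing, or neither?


Differences: 3, 4, 1, -10
Difference at position 1 is +3 (> 0) but position 4 is -10 (< 0) — sequence both rises and falls
→ NOT monotonic

Not monotonic


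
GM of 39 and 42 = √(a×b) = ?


GM = √(39×42) = √1638 = 40.4722

GM = 40.4722


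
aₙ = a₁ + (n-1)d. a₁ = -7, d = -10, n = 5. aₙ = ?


aₙ = a₁ + (n-1)d
= -7 + (5-1)×-10
= -7 - 40
= -47

a_5 = -47


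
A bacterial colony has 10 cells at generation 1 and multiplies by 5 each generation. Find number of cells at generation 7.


aₙ = a₁·r^(n-1)
= 10×5^6
= 10×15625
= 156250

a_7 = 156250


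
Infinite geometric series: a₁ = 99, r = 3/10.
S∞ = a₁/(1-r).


S∞ = a₁/(1-r) = 99/(1 - 3/10)
= 99/(7/10)
= 990/7

S∞ = 990/7


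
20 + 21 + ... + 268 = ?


Σₖ₌20^268 k = Σₖ₌₁^268 k − Σₖ₌₁^19 k
= 268·269/2 − 19·20/2
= 36046 − 190 = 35856

Σk = 35856


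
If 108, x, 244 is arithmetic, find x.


AM = (108 + 244)/2 = 352/2 = 176

AM = 176


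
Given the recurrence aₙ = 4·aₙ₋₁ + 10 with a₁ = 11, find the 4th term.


Computing step by step:
a_1 = 11
a_2 = 54
a_3 = 226
a_4 = 914


a_4 = 914


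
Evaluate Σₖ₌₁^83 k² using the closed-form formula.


n = 83
n(n+1)(2n+1)/6 = 83×84×167/6
= 1164324/6 = 194054

Σk² = 194054


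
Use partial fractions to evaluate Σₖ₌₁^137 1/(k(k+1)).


1/(k(k+1)) = 1/k - 1/(k+1) (partial fractions)
Telescoping: Σ = 1 - 1/138 = 137/138

Sum = 137/138


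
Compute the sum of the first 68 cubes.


n(n+1)/2 = 68×69/2 = 2346
Σk³ = 2346² = 5503716

Σk³ = 5503716


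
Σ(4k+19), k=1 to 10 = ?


Σ(4k+19) = 4·Σk + 19·n
= 4·55 + 19·10
= 220 + 190 = 410

Σ = 410


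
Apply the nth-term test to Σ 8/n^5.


lim(n→∞) 8/n^5 = 0
lim aₙ = 0 → nth-term test is INCONCLUSIVE
(Need other tests; this is actually a convergent p-series with p=5 > 1)

Inconclusive (lim aₙ = 0; need another test)


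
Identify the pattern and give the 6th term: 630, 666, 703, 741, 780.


Pattern: triangular numbers: n(n+1)/2
Terms: 630, 666, 703, 741, 780
Next term = 820

Next term = 820


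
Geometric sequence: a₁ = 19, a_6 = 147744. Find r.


r^(n-1) = aₙ/a₁
r^5 = 147744/19 = 7776
r = 7776^(1/5)
= 6

r = 6


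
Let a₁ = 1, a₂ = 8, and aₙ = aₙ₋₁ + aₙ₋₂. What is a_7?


Computing iteratively: 1, 8, 9, 17, 26, 43, 69
a_7 = 69

a_7 = 69


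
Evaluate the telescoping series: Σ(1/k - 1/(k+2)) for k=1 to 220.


Telescoping with gap 2: two head and two tail terms survive.
= (1 + 1/2) - (1/221 + 1/222)
= 3/2 - 1/221 - 1/222 = 36575/24531

Sum = 36575/24531


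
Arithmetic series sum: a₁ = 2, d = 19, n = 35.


aₙ = 2 + (35-1)×19 = 648
Sₙ = n(a₁+aₙ)/2 = 35×(2+648)/2
= 35×650/2 = 11375

S_35 = 11375


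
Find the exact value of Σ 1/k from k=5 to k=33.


Σₖ₌5^33 1/k = 1/5 + 1/6 + 1/7 + ... + 1/33
= 26326932333349/13127595717600
≈ 2.0055

Sum = 26326932333349/13127595717600 ≈ 2.0055


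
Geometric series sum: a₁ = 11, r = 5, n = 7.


Sₙ = 11×(5^7 - 1)/(5 - 1)
= 11×(78125 - 1)/4
= 11×78124/4
= 214841

S_7 = 214841


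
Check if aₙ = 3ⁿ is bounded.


aₙ = 3ⁿ → as n→∞, aₙ→∞ (since base 3 > 1)
No finite upper bound exists
The sequence is UNBOUNDED

Unbounded (aₙ → ∞ as n → ∞)


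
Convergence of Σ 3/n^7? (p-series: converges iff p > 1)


p-series test: Σ c/n^p converges if p > 1, diverges if p ≤ 1 (constant c > 0 doesn't affect convergence).
p = 7
7 > 1 → CONVERGES

Converges (p = 7 > 1)


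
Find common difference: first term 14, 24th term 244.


d = (aₙ - a₁)/(n-1)
= (244 - 14)/(24-1)
= 230/23 = 10

d = 10


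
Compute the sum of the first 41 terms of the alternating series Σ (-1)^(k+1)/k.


S = 1 - 1/2 + 1/3 - 1/4 + 1/5 - 1/6 + 1/7 - 1/8 ± ...
= 0.7052
(Full series converges to +ln(2) ≈ +0.6931)

S_41 = 0.7052


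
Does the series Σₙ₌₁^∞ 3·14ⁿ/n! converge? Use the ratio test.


aₙ = 3·14^n/n!
a_{n+1}/aₙ = 14^(n+1)/(n+1)! × n!/14^n  (constant 3 cancels)
= 14/(n+1)
L = lim(n→∞) 14/(n+1) = 0
L < 1 → series CONVERGES

Converges (ratio test: L = 0 < 1)


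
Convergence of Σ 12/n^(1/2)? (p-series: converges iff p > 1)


p-series test: Σ c/n^p converges if p > 1, diverges if p ≤ 1 (constant c > 0 doesn't affect convergence).
p = 1/2
1/2 ≤ 1 → DIVERGES

Diverges (p = 1/2 ≤ 1)


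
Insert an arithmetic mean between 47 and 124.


AM = (47 + 124)/2 = 171/2 = 85.5

AM = 85.5


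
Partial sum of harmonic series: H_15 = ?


H_15 = 1/1 + 1/2 + 1/3 + ... + 1/15
= 1195757/360360
≈ 3.3182

H_15 = 1195757/360360 ≈ 3.3182


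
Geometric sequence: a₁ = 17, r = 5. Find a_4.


aₙ = a₁·r^(n-1)
= 17×5^3
= 17×125
= 2125

a_4 = 2125


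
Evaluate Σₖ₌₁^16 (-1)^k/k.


S = -1 + 1/2 - 1/3 + 1/4 - 1/5 + 1/6 - 1/7 + 1/8 ± ...
= -0.6629
(Full series converges to -ln(2) ≈ -0.6931)

S_16 = -0.6629


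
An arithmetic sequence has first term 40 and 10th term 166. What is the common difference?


d = (aₙ - a₁)/(n-1)
= (166 - 40)/(10-1)
= 126/9 = 14

d = 14


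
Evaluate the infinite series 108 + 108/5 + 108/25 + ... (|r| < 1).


S∞ = a₁/(1-r) = 108/(1 - 1/5)
= 108/(4/5)
= 135

S∞ = 135


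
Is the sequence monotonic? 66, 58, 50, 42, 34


Differences: -8, -8, -8, -8
All differences < 0 → strictly DECREASING

Monotonically decreasing


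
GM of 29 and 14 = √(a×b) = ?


GM = √(29×14) = √406 = 20.1494

GM = 20.1494


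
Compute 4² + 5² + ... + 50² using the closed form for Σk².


Σₖ₌4^50 k² = Σₖ₌₁^50 k² − Σₖ₌₁^3 k²
= 50·51·101/6 − 3·4·7/6
= 42925 − 14 = 42911

Σk² = 42911


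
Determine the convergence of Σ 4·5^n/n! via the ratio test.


aₙ = 4·5^n/n!
a_{n+1}/aₙ = 5^(n+1)/(n+1)! × n!/5^n  (constant 4 cancels)
= 5/(n+1)
L = lim(n→∞) 5/(n+1) = 0
L < 1 → series CONVERGES

Converges (ratio test: L = 0 < 1)


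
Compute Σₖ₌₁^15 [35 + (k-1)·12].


aₙ = 35 + (15-1)×12 = 203
Sₙ = n(a₁+aₙ)/2 = 15×(35+203)/2
= 15×238/2 = 1785

S_15 = 1785


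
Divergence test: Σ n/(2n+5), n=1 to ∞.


lim(n→∞) n/(2n+5) = 1/2 = 1/2  (divide numerator and denominator by n)
lim aₙ = 1/2 ≠ 0 → series DIVERGES

Diverges (lim aₙ = 1/2 ≠ 0)


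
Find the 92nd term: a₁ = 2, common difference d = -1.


aₙ = a₁ + (n-1)d
= 2 + (92-1)×-1
= 2 - 91
= -89

a_92 = -89


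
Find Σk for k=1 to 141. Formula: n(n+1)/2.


n(n+1)/2 = 141×142/2 = 20022/2 = 10011

Σk = 10011


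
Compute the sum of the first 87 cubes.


n(n+1)/2 = 87×88/2 = 3828
Σk³ = 3828² = 14653584

Σk³ = 14653584


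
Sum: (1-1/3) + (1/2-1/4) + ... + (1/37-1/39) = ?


Telescoping with gap 2: two head and two tail terms survive.
= (1 + 1/2) - (1/38 + 1/39)
= 3/2 - 1/38 - 1/39 = 1073/741

Sum = 1073/741


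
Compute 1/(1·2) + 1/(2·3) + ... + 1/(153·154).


1/(k(k+1)) = 1/k - 1/(k+1) (partial fractions)
Telescoping: Σ = 1 - 1/154 = 153/154

Sum = 153/154


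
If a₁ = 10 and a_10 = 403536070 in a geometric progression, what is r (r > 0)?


r^(n-1) = aₙ/a₁
r^9 = 403536070/10 = 40353607
r = 40353607^(1/9)
= 7

r = 7


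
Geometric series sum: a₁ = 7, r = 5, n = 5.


Sₙ = 7×(5^5 - 1)/(5 - 1)
= 7×(3125 - 1)/4
= 7×3124/4
= 5467

S_5 = 5467


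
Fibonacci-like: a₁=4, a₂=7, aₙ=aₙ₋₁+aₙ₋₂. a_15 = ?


Computing iteratively: 4, 7, 11, 18, 29, 47, 76, 123, 199, 322, 521, 843, ...
a_15 = 3571

a_15 = 3571


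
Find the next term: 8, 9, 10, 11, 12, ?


Pattern: arithmetic (d=1)
Terms: 8, 9, 10, 11, 12
Next term = 13

Next term = 13


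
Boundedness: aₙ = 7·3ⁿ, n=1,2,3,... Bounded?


aₙ = 7·3ⁿ → as n→∞, aₙ→∞ (since base 3 > 1)
No finite upper bound exists
The sequence is UNBOUNDED

Unbounded (aₙ → ∞ as n → ∞)


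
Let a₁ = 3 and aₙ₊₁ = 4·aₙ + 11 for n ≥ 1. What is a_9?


Computing step by step:
a_1 = 3
a_2 = 23
a_3 = 103
a_4 = 423
a_5 = 1703
a_6 = 6823
a_7 = 27303
a_8 = 109223
a_9 = 436903


a_9 = 436903


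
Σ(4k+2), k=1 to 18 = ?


Σ(4k+2) = 4·Σk + 2·n
= 4·171 + 2·18
= 684 + 36 = 720

Σ = 720


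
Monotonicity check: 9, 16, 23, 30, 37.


Differences: 7, 7, 7, 7
All differences > 0 → strictly INCREASING

Monotonically increasing


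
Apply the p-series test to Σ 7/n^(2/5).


p-series test: Σ c/n^p converges if p > 1, diverges if p ≤ 1 (constant c > 0 doesn't affect convergence).
p = 2/5
2/5 ≤ 1 → DIVERGES

Diverges (p = 2/5 ≤ 1)


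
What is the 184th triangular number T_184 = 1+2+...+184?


n(n+1)/2 = 184×185/2 = 34040/2 = 17020

Σk = 17020


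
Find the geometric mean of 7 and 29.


GM = √(7×29) = √203 = 14.2478

GM = 14.2478


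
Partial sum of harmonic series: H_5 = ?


H_5 = 1/1 + 1/2 + 1/3 + 1/4 + 1/5
= 137/60
≈ 2.2833

H_5 = 137/60 ≈ 2.2833


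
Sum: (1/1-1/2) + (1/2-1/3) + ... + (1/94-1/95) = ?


Telescoping: adjacent terms cancel.
= 1/1 - 1/95
= 1 - 1/95 = 94/95

Sum = 94/95


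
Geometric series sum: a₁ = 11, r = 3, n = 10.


Sₙ = 11×(3^10 - 1)/(3 - 1)
= 11×(59049 - 1)/2
= 11×59048/2
= 324764

S_10 = 324764


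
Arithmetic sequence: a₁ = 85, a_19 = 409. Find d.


d = (aₙ - a₁)/(n-1)
= (409 - 85)/(19-1)
= 324/18 = 18

d = 18


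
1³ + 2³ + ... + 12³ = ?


n(n+1)/2 = 12×13/2 = 78
Σk³ = 78² = 6084

Σk³ = 6084


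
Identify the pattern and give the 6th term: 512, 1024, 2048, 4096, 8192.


Pattern: powers of 2: 2ⁿ
Terms: 512, 1024, 2048, 4096, 8192
Next term = 16384

Next term = 16384


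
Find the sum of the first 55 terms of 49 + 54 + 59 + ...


aₙ = 49 + (55-1)×5 = 319
Sₙ = n(a₁+aₙ)/2 = 55×(49+319)/2
= 55×368/2 = 10120

S_55 = 10120


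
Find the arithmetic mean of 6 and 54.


AM = (6 + 54)/2 = 60/2 = 30

AM = 30


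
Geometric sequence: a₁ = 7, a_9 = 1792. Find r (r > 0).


r^(n-1) = aₙ/a₁
r^8 = 1792/7 = 256
r = 256^(1/8)
= ±2; taking r > 0 gives r = 2

r = 2


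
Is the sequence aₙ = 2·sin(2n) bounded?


For all n, -1 ≤ sin(2n) ≤ 1, so -2 ≤ 2·sin(2n) ≤ 2
Lower bound: -2, Upper bound: 2
The sequence IS bounded

Bounded (-2 ≤ aₙ ≤ 2)


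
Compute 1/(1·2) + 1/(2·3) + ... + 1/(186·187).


1/(k(k+1)) = 1/k - 1/(k+1) (partial fractions)
Telescoping: Σ = 1 - 1/187 = 186/187

Sum = 186/187


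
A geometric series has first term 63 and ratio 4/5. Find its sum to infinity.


S∞ = a₁/(1-r) = 63/(1 - 4/5)
= 63/(1/5)
= 315

S∞ = 315


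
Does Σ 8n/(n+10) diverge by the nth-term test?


lim(n→∞) 8n/(n+10) = 8/1 = 8  (divide numerator and denominator by n)
lim aₙ = 8 ≠ 0 → series DIVERGES

Diverges (lim aₙ = 8 ≠ 0)


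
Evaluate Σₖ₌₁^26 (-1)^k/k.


S = -1 + 1/2 - 1/3 + 1/4 - 1/5 + 1/6 - 1/7 + 1/8 ± ...
= -0.6743
(Full series converges to -ln(2) ≈ -0.6931)

S_26 = -0.6743


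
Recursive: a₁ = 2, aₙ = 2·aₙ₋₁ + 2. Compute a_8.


Computing step by step:
a_1 = 2
a_2 = 6
a_3 = 14
a_4 = 30
a_5 = 62
a_6 = 126
a_7 = 254
a_8 = 510


a_8 = 510


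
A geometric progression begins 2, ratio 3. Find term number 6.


aₙ = a₁·r^(n-1)
= 2×3^5
= 2×243
= 486

a_6 = 486


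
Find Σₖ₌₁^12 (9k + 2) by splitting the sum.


Σ(9k+2) = 9·Σk + 2·n
= 9·78 + 2·12
= 702 + 24 = 726

Σ = 726


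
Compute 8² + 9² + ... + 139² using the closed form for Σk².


Σₖ₌8^139 k² = Σₖ₌₁^139 k² − Σₖ₌₁^7 k²
= 139·140·279/6 − 7·8·15/6
= 904890 − 140 = 904750

Σk² = 904750


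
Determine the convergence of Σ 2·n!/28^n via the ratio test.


aₙ = 2·n!/28^n
a_{n+1}/aₙ = (n+1)!/28^(n+1) × 28^n/n!  (constant 2 cancels)
= (n+1)/28
L = lim(n→∞) (n+1)/28 = ∞
L > 1 → series DIVERGES

Diverges (ratio test: L = ∞ > 1)


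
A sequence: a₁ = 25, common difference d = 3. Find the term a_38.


aₙ = a₁ + (n-1)d
= 25 + (38-1)×3
= 25 + 111
= 136

a_38 = 136


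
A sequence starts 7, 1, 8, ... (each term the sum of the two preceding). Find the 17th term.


Computing iteratively: 7, 1, 8, 9, 17, 26, 43, 69, 112, 181, 293, 474, ...
a_17 = 5257

a_17 = 5257


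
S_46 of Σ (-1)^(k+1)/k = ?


S = 1 - 1/2 + 1/3 - 1/4 + 1/5 - 1/6 + 1/7 - 1/8 ± ...
= 0.6824
(Full series converges to +ln(2) ≈ +0.6931)

S_46 = 0.6824


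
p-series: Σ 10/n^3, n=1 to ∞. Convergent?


p-series test: Σ c/n^p converges if p > 1, diverges if p ≤ 1 (constant c > 0 doesn't affect convergence).
p = 3
3 > 1 → CONVERGES

Converges (p = 3 > 1)


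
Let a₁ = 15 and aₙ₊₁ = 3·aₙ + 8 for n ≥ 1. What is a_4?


Computing step by step:
a_1 = 15
a_2 = 53
a_3 = 167
a_4 = 509


a_4 = 509


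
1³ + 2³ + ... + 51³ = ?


n(n+1)/2 = 51×52/2 = 1326
Σk³ = 1326² = 1758276

Σk³ = 1758276


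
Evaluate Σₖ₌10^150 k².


Σₖ₌10^150 k² = Σₖ₌₁^150 k² − Σₖ₌₁^9 k²
= 150·151·301/6 − 9·10·19/6
= 1136275 − 285 = 1135990

Σk² = 1135990


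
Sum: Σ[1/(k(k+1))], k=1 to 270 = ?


1/(k(k+1)) = 1/k - 1/(k+1) (partial fractions)
Telescoping: Σ = 1 - 1/271 = 270/271

Sum = 270/271


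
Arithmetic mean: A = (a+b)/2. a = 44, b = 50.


AM = (44 + 50)/2 = 94/2 = 47

AM = 47


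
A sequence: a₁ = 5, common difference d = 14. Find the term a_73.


aₙ = a₁ + (n-1)d
= 5 + (73-1)×14
= 5 + 1008
= 1013

a_73 = 1013


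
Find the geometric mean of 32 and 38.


GM = √(32×38) = √1216 = 34.8712

GM = 34.8712


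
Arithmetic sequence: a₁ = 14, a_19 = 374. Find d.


d = (aₙ - a₁)/(n-1)
= (374 - 14)/(19-1)
= 360/18 = 20

d = 20


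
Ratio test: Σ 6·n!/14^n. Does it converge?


aₙ = 6·n!/14^n
a_{n+1}/aₙ = (n+1)!/14^(n+1) × 14^n/n!  (constant 6 cancels)
= (n+1)/14
L = lim(n→∞) (n+1)/14 = ∞
L > 1 → series DIVERGES

Diverges (ratio test: L = ∞ > 1)


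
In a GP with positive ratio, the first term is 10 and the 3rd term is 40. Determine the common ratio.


r^(n-1) = aₙ/a₁
r^2 = 40/10 = 4
r = 4^(1/2)
= ±2; taking r > 0 gives r = 2

r = 2


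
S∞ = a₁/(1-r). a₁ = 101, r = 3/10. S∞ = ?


S∞ = a₁/(1-r) = 101/(1 - 3/10)
= 101/(7/10)
= 1010/7

S∞ = 1010/7


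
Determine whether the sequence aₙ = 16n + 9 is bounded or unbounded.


aₙ = 16n + 9 → as n→∞, aₙ→∞
No finite upper bound exists
The sequence is UNBOUNDED

Unbounded (aₙ → ∞ as n → ∞)


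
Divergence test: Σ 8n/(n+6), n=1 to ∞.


lim(n→∞) 8n/(n+6) = 8/1 = 8  (divide numerator and denominator by n)
lim aₙ = 8 ≠ 0 → series DIVERGES

Diverges (lim aₙ = 8 ≠ 0)


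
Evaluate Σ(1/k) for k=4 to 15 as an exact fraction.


Σₖ₌4^15 1/k = 1/4 + 1/5 + 1/6 + ... + 1/15
= 535097/360360
≈ 1.4849

Sum = 535097/360360 ≈ 1.4849


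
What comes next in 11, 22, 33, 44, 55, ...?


Pattern: arithmetic (d=11)
Terms: 11, 22, 33, 44, 55
Next term = 66

Next term = 66


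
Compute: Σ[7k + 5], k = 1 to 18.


Σ(7k+5) = 7·Σk + 5·n
= 7·171 + 5·18
= 1197 + 90 = 1287

Σ = 1287


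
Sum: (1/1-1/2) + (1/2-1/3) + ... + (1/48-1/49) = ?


Telescoping: adjacent terms cancel.
= 1/1 - 1/49
= 1 - 1/49 = 48/49

Sum = 48/49
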